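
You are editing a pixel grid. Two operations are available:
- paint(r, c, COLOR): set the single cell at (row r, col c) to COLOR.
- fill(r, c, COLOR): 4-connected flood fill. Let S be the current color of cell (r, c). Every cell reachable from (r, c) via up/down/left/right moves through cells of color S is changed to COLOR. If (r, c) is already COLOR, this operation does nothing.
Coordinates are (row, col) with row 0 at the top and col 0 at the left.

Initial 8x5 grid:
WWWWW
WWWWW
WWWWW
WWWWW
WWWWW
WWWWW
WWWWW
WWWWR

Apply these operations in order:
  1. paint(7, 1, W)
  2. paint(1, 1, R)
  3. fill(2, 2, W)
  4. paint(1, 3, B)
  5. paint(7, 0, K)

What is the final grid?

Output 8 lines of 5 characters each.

After op 1 paint(7,1,W):
WWWWW
WWWWW
WWWWW
WWWWW
WWWWW
WWWWW
WWWWW
WWWWR
After op 2 paint(1,1,R):
WWWWW
WRWWW
WWWWW
WWWWW
WWWWW
WWWWW
WWWWW
WWWWR
After op 3 fill(2,2,W) [0 cells changed]:
WWWWW
WRWWW
WWWWW
WWWWW
WWWWW
WWWWW
WWWWW
WWWWR
After op 4 paint(1,3,B):
WWWWW
WRWBW
WWWWW
WWWWW
WWWWW
WWWWW
WWWWW
WWWWR
After op 5 paint(7,0,K):
WWWWW
WRWBW
WWWWW
WWWWW
WWWWW
WWWWW
WWWWW
KWWWR

Answer: WWWWW
WRWBW
WWWWW
WWWWW
WWWWW
WWWWW
WWWWW
KWWWR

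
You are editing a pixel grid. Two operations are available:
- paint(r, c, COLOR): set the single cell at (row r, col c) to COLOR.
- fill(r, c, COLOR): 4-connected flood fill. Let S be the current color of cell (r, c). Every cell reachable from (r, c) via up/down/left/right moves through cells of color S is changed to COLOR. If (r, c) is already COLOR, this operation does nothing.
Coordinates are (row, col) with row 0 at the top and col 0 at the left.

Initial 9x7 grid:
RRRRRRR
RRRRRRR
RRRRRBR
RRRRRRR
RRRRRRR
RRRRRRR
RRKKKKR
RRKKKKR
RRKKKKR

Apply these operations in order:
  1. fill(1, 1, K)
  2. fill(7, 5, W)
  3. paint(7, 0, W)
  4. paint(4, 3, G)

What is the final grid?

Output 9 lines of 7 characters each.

After op 1 fill(1,1,K) [50 cells changed]:
KKKKKKK
KKKKKKK
KKKKKBK
KKKKKKK
KKKKKKK
KKKKKKK
KKKKKKK
KKKKKKK
KKKKKKK
After op 2 fill(7,5,W) [62 cells changed]:
WWWWWWW
WWWWWWW
WWWWWBW
WWWWWWW
WWWWWWW
WWWWWWW
WWWWWWW
WWWWWWW
WWWWWWW
After op 3 paint(7,0,W):
WWWWWWW
WWWWWWW
WWWWWBW
WWWWWWW
WWWWWWW
WWWWWWW
WWWWWWW
WWWWWWW
WWWWWWW
After op 4 paint(4,3,G):
WWWWWWW
WWWWWWW
WWWWWBW
WWWWWWW
WWWGWWW
WWWWWWW
WWWWWWW
WWWWWWW
WWWWWWW

Answer: WWWWWWW
WWWWWWW
WWWWWBW
WWWWWWW
WWWGWWW
WWWWWWW
WWWWWWW
WWWWWWW
WWWWWWW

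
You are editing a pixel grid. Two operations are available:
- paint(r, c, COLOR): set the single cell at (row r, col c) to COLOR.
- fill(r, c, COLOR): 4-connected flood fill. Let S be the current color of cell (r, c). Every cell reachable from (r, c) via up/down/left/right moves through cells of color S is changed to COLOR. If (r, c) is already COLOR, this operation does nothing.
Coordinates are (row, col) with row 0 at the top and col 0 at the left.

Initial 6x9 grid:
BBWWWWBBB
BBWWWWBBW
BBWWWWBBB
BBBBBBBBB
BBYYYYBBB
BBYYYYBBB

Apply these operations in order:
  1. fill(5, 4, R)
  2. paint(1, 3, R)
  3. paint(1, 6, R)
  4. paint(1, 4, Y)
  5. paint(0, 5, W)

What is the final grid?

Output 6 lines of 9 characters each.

After op 1 fill(5,4,R) [8 cells changed]:
BBWWWWBBB
BBWWWWBBW
BBWWWWBBB
BBBBBBBBB
BBRRRRBBB
BBRRRRBBB
After op 2 paint(1,3,R):
BBWWWWBBB
BBWRWWBBW
BBWWWWBBB
BBBBBBBBB
BBRRRRBBB
BBRRRRBBB
After op 3 paint(1,6,R):
BBWWWWBBB
BBWRWWRBW
BBWWWWBBB
BBBBBBBBB
BBRRRRBBB
BBRRRRBBB
After op 4 paint(1,4,Y):
BBWWWWBBB
BBWRYWRBW
BBWWWWBBB
BBBBBBBBB
BBRRRRBBB
BBRRRRBBB
After op 5 paint(0,5,W):
BBWWWWBBB
BBWRYWRBW
BBWWWWBBB
BBBBBBBBB
BBRRRRBBB
BBRRRRBBB

Answer: BBWWWWBBB
BBWRYWRBW
BBWWWWBBB
BBBBBBBBB
BBRRRRBBB
BBRRRRBBB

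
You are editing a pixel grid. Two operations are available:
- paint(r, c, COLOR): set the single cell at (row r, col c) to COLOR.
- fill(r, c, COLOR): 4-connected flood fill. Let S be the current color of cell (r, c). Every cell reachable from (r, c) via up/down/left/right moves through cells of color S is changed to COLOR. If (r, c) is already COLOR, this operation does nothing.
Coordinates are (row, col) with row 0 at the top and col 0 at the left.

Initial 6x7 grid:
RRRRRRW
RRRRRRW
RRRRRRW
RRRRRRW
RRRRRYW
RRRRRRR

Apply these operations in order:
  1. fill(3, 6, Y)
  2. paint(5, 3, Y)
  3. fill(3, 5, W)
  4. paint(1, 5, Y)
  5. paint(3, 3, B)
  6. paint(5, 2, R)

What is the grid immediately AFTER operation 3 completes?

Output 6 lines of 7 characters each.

After op 1 fill(3,6,Y) [5 cells changed]:
RRRRRRY
RRRRRRY
RRRRRRY
RRRRRRY
RRRRRYY
RRRRRRR
After op 2 paint(5,3,Y):
RRRRRRY
RRRRRRY
RRRRRRY
RRRRRRY
RRRRRYY
RRRYRRR
After op 3 fill(3,5,W) [35 cells changed]:
WWWWWWY
WWWWWWY
WWWWWWY
WWWWWWY
WWWWWYY
WWWYWWW

Answer: WWWWWWY
WWWWWWY
WWWWWWY
WWWWWWY
WWWWWYY
WWWYWWW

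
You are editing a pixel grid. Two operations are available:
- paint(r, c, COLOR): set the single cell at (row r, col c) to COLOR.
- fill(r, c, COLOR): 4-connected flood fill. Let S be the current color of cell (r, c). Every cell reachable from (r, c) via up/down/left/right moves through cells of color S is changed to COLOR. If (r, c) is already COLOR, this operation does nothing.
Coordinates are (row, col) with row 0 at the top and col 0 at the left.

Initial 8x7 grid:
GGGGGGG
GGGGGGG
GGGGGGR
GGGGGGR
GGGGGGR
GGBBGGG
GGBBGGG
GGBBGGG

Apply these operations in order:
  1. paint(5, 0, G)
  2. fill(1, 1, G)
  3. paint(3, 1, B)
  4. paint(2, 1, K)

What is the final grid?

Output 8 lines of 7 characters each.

Answer: GGGGGGG
GGGGGGG
GKGGGGR
GBGGGGR
GGGGGGR
GGBBGGG
GGBBGGG
GGBBGGG

Derivation:
After op 1 paint(5,0,G):
GGGGGGG
GGGGGGG
GGGGGGR
GGGGGGR
GGGGGGR
GGBBGGG
GGBBGGG
GGBBGGG
After op 2 fill(1,1,G) [0 cells changed]:
GGGGGGG
GGGGGGG
GGGGGGR
GGGGGGR
GGGGGGR
GGBBGGG
GGBBGGG
GGBBGGG
After op 3 paint(3,1,B):
GGGGGGG
GGGGGGG
GGGGGGR
GBGGGGR
GGGGGGR
GGBBGGG
GGBBGGG
GGBBGGG
After op 4 paint(2,1,K):
GGGGGGG
GGGGGGG
GKGGGGR
GBGGGGR
GGGGGGR
GGBBGGG
GGBBGGG
GGBBGGG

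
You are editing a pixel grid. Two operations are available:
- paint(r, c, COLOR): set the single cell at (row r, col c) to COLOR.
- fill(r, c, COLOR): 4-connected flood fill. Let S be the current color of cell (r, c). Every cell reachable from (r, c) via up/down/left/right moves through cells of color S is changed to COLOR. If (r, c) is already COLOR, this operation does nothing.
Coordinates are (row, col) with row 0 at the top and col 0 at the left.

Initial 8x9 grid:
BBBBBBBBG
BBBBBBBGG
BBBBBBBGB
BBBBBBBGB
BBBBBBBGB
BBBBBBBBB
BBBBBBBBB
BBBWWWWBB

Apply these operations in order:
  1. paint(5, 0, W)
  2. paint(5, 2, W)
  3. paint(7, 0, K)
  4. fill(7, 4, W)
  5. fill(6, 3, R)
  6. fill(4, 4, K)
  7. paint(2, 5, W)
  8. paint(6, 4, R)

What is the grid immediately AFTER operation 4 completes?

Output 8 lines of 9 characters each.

After op 1 paint(5,0,W):
BBBBBBBBG
BBBBBBBGG
BBBBBBBGB
BBBBBBBGB
BBBBBBBGB
WBBBBBBBB
BBBBBBBBB
BBBWWWWBB
After op 2 paint(5,2,W):
BBBBBBBBG
BBBBBBBGG
BBBBBBBGB
BBBBBBBGB
BBBBBBBGB
WBWBBBBBB
BBBBBBBBB
BBBWWWWBB
After op 3 paint(7,0,K):
BBBBBBBBG
BBBBBBBGG
BBBBBBBGB
BBBBBBBGB
BBBBBBBGB
WBWBBBBBB
BBBBBBBBB
KBBWWWWBB
After op 4 fill(7,4,W) [0 cells changed]:
BBBBBBBBG
BBBBBBBGG
BBBBBBBGB
BBBBBBBGB
BBBBBBBGB
WBWBBBBBB
BBBBBBBBB
KBBWWWWBB

Answer: BBBBBBBBG
BBBBBBBGG
BBBBBBBGB
BBBBBBBGB
BBBBBBBGB
WBWBBBBBB
BBBBBBBBB
KBBWWWWBB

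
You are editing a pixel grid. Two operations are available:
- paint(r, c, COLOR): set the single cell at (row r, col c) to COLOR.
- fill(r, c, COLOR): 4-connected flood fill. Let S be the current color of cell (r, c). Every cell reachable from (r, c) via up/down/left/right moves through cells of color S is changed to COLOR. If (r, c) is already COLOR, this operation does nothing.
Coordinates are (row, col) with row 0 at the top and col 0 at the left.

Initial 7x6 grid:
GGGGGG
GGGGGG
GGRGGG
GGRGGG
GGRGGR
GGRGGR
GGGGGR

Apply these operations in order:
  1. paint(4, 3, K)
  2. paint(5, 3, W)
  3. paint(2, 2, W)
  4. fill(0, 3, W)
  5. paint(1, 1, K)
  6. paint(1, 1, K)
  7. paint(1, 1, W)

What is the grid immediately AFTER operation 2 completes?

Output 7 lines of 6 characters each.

Answer: GGGGGG
GGGGGG
GGRGGG
GGRGGG
GGRKGR
GGRWGR
GGGGGR

Derivation:
After op 1 paint(4,3,K):
GGGGGG
GGGGGG
GGRGGG
GGRGGG
GGRKGR
GGRGGR
GGGGGR
After op 2 paint(5,3,W):
GGGGGG
GGGGGG
GGRGGG
GGRGGG
GGRKGR
GGRWGR
GGGGGR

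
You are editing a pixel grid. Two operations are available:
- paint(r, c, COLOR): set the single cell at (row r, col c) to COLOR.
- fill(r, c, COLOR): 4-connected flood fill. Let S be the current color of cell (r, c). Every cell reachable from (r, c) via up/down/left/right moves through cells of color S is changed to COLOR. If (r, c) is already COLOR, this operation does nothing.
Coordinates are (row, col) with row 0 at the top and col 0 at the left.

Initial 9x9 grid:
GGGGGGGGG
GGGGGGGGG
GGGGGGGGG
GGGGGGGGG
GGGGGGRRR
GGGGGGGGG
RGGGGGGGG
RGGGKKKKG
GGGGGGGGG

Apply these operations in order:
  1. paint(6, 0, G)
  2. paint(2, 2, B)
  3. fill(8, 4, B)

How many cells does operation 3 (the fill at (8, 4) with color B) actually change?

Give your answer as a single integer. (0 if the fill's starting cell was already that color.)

Answer: 72

Derivation:
After op 1 paint(6,0,G):
GGGGGGGGG
GGGGGGGGG
GGGGGGGGG
GGGGGGGGG
GGGGGGRRR
GGGGGGGGG
GGGGGGGGG
RGGGKKKKG
GGGGGGGGG
After op 2 paint(2,2,B):
GGGGGGGGG
GGGGGGGGG
GGBGGGGGG
GGGGGGGGG
GGGGGGRRR
GGGGGGGGG
GGGGGGGGG
RGGGKKKKG
GGGGGGGGG
After op 3 fill(8,4,B) [72 cells changed]:
BBBBBBBBB
BBBBBBBBB
BBBBBBBBB
BBBBBBBBB
BBBBBBRRR
BBBBBBBBB
BBBBBBBBB
RBBBKKKKB
BBBBBBBBB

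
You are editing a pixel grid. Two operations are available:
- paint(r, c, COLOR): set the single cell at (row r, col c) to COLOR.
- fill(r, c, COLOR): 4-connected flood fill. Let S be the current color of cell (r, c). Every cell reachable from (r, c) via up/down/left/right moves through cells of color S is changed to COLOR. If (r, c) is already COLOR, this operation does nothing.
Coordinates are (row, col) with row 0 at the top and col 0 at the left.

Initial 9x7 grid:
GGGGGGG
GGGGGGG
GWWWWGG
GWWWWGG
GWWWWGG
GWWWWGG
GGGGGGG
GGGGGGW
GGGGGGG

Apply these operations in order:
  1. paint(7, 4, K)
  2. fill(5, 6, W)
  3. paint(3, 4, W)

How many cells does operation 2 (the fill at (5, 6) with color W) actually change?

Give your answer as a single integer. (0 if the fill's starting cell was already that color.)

Answer: 45

Derivation:
After op 1 paint(7,4,K):
GGGGGGG
GGGGGGG
GWWWWGG
GWWWWGG
GWWWWGG
GWWWWGG
GGGGGGG
GGGGKGW
GGGGGGG
After op 2 fill(5,6,W) [45 cells changed]:
WWWWWWW
WWWWWWW
WWWWWWW
WWWWWWW
WWWWWWW
WWWWWWW
WWWWWWW
WWWWKWW
WWWWWWW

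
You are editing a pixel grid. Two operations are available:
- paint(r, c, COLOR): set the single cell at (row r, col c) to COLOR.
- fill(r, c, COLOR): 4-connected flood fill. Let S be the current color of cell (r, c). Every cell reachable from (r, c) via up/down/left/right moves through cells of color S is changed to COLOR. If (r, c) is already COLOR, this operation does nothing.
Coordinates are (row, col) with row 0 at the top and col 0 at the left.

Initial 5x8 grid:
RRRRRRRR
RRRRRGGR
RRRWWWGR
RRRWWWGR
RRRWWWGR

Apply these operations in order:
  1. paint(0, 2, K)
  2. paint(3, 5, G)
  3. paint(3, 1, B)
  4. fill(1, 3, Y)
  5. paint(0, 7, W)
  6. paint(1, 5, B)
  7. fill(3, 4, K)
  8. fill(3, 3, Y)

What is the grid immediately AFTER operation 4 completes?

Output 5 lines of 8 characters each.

After op 1 paint(0,2,K):
RRKRRRRR
RRRRRGGR
RRRWWWGR
RRRWWWGR
RRRWWWGR
After op 2 paint(3,5,G):
RRKRRRRR
RRRRRGGR
RRRWWWGR
RRRWWGGR
RRRWWWGR
After op 3 paint(3,1,B):
RRKRRRRR
RRRRRGGR
RRRWWWGR
RBRWWGGR
RRRWWWGR
After op 4 fill(1,3,Y) [24 cells changed]:
YYKYYYYY
YYYYYGGY
YYYWWWGY
YBYWWGGY
YYYWWWGY

Answer: YYKYYYYY
YYYYYGGY
YYYWWWGY
YBYWWGGY
YYYWWWGY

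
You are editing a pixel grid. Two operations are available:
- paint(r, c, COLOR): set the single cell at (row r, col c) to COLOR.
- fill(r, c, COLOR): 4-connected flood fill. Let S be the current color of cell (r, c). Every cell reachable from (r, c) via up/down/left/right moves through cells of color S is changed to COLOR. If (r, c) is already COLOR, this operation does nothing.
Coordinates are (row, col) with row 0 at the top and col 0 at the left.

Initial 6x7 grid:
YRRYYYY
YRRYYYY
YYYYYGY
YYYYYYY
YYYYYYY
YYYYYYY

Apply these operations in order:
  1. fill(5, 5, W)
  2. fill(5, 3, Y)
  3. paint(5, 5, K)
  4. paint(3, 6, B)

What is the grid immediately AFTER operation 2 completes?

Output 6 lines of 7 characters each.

Answer: YRRYYYY
YRRYYYY
YYYYYGY
YYYYYYY
YYYYYYY
YYYYYYY

Derivation:
After op 1 fill(5,5,W) [37 cells changed]:
WRRWWWW
WRRWWWW
WWWWWGW
WWWWWWW
WWWWWWW
WWWWWWW
After op 2 fill(5,3,Y) [37 cells changed]:
YRRYYYY
YRRYYYY
YYYYYGY
YYYYYYY
YYYYYYY
YYYYYYY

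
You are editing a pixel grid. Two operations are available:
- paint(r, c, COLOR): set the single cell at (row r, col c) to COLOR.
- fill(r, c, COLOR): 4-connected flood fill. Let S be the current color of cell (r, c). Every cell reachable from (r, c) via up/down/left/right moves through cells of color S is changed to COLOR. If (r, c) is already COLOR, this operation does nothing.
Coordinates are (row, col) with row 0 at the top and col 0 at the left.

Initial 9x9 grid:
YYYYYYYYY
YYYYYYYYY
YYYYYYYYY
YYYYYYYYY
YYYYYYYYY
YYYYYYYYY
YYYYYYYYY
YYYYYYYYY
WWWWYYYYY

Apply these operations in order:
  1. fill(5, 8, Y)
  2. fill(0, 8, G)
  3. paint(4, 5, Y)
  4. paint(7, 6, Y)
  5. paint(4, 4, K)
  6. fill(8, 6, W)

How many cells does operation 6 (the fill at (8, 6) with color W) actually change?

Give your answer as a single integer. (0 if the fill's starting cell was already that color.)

Answer: 74

Derivation:
After op 1 fill(5,8,Y) [0 cells changed]:
YYYYYYYYY
YYYYYYYYY
YYYYYYYYY
YYYYYYYYY
YYYYYYYYY
YYYYYYYYY
YYYYYYYYY
YYYYYYYYY
WWWWYYYYY
After op 2 fill(0,8,G) [77 cells changed]:
GGGGGGGGG
GGGGGGGGG
GGGGGGGGG
GGGGGGGGG
GGGGGGGGG
GGGGGGGGG
GGGGGGGGG
GGGGGGGGG
WWWWGGGGG
After op 3 paint(4,5,Y):
GGGGGGGGG
GGGGGGGGG
GGGGGGGGG
GGGGGGGGG
GGGGGYGGG
GGGGGGGGG
GGGGGGGGG
GGGGGGGGG
WWWWGGGGG
After op 4 paint(7,6,Y):
GGGGGGGGG
GGGGGGGGG
GGGGGGGGG
GGGGGGGGG
GGGGGYGGG
GGGGGGGGG
GGGGGGGGG
GGGGGGYGG
WWWWGGGGG
After op 5 paint(4,4,K):
GGGGGGGGG
GGGGGGGGG
GGGGGGGGG
GGGGGGGGG
GGGGKYGGG
GGGGGGGGG
GGGGGGGGG
GGGGGGYGG
WWWWGGGGG
After op 6 fill(8,6,W) [74 cells changed]:
WWWWWWWWW
WWWWWWWWW
WWWWWWWWW
WWWWWWWWW
WWWWKYWWW
WWWWWWWWW
WWWWWWWWW
WWWWWWYWW
WWWWWWWWW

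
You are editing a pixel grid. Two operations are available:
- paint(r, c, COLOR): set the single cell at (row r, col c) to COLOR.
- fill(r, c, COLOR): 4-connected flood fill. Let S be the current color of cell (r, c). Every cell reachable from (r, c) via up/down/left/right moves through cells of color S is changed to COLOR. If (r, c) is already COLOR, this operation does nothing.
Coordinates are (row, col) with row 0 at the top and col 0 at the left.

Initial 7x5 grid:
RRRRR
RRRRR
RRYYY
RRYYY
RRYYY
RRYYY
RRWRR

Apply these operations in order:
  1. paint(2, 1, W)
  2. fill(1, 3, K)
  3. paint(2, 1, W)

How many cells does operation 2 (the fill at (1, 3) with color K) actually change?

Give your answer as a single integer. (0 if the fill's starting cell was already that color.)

Answer: 19

Derivation:
After op 1 paint(2,1,W):
RRRRR
RRRRR
RWYYY
RRYYY
RRYYY
RRYYY
RRWRR
After op 2 fill(1,3,K) [19 cells changed]:
KKKKK
KKKKK
KWYYY
KKYYY
KKYYY
KKYYY
KKWRR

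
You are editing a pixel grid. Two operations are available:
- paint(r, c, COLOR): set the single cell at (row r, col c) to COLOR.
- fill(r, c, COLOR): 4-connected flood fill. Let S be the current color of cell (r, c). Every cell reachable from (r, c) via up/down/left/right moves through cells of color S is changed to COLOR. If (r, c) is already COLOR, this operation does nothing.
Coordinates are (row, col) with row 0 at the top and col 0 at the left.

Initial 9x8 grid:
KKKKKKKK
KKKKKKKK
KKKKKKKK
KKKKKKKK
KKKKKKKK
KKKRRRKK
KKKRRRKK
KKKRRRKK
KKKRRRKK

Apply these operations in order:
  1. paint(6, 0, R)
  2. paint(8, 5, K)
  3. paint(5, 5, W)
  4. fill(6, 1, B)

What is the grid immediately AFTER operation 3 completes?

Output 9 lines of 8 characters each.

After op 1 paint(6,0,R):
KKKKKKKK
KKKKKKKK
KKKKKKKK
KKKKKKKK
KKKKKKKK
KKKRRRKK
RKKRRRKK
KKKRRRKK
KKKRRRKK
After op 2 paint(8,5,K):
KKKKKKKK
KKKKKKKK
KKKKKKKK
KKKKKKKK
KKKKKKKK
KKKRRRKK
RKKRRRKK
KKKRRRKK
KKKRRKKK
After op 3 paint(5,5,W):
KKKKKKKK
KKKKKKKK
KKKKKKKK
KKKKKKKK
KKKKKKKK
KKKRRWKK
RKKRRRKK
KKKRRRKK
KKKRRKKK

Answer: KKKKKKKK
KKKKKKKK
KKKKKKKK
KKKKKKKK
KKKKKKKK
KKKRRWKK
RKKRRRKK
KKKRRRKK
KKKRRKKK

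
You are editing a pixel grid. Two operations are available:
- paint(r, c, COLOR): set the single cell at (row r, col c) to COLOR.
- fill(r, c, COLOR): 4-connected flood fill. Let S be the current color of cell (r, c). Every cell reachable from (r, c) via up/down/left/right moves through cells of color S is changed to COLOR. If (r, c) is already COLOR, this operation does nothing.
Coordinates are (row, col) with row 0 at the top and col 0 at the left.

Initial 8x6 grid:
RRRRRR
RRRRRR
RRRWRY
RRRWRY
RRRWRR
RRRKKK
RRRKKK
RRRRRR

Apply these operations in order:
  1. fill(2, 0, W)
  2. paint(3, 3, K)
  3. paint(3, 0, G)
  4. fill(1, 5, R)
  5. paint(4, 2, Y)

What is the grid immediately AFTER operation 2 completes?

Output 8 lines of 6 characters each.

Answer: WWWWWW
WWWWWW
WWWWWY
WWWKWY
WWWWWW
WWWKKK
WWWKKK
WWWWWW

Derivation:
After op 1 fill(2,0,W) [37 cells changed]:
WWWWWW
WWWWWW
WWWWWY
WWWWWY
WWWWWW
WWWKKK
WWWKKK
WWWWWW
After op 2 paint(3,3,K):
WWWWWW
WWWWWW
WWWWWY
WWWKWY
WWWWWW
WWWKKK
WWWKKK
WWWWWW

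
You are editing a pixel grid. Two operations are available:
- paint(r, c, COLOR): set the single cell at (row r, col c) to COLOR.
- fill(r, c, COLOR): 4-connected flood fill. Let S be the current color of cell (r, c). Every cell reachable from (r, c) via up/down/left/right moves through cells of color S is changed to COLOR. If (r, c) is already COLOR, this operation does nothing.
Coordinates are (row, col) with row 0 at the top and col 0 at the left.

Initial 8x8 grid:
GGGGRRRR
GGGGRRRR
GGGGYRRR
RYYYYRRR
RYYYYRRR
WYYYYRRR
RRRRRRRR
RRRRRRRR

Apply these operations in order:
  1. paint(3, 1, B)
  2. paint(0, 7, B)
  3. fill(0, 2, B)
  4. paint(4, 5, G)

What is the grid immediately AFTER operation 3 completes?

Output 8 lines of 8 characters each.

Answer: BBBBRRRB
BBBBRRRR
BBBBYRRR
RBYYYRRR
RYYYYRRR
WYYYYRRR
RRRRRRRR
RRRRRRRR

Derivation:
After op 1 paint(3,1,B):
GGGGRRRR
GGGGRRRR
GGGGYRRR
RBYYYRRR
RYYYYRRR
WYYYYRRR
RRRRRRRR
RRRRRRRR
After op 2 paint(0,7,B):
GGGGRRRB
GGGGRRRR
GGGGYRRR
RBYYYRRR
RYYYYRRR
WYYYYRRR
RRRRRRRR
RRRRRRRR
After op 3 fill(0,2,B) [12 cells changed]:
BBBBRRRB
BBBBRRRR
BBBBYRRR
RBYYYRRR
RYYYYRRR
WYYYYRRR
RRRRRRRR
RRRRRRRR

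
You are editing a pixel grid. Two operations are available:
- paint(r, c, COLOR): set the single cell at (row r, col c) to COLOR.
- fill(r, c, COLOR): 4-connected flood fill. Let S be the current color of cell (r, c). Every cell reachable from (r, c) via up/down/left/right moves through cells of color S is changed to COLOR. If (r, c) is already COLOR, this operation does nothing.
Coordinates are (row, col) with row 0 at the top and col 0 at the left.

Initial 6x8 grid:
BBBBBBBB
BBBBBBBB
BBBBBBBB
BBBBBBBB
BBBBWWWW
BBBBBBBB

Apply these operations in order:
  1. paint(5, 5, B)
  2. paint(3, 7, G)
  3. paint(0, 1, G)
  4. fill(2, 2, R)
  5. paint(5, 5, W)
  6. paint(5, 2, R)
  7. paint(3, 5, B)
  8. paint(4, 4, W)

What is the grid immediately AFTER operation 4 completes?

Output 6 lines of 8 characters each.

Answer: RGRRRRRR
RRRRRRRR
RRRRRRRR
RRRRRRRG
RRRRWWWW
RRRRRRRR

Derivation:
After op 1 paint(5,5,B):
BBBBBBBB
BBBBBBBB
BBBBBBBB
BBBBBBBB
BBBBWWWW
BBBBBBBB
After op 2 paint(3,7,G):
BBBBBBBB
BBBBBBBB
BBBBBBBB
BBBBBBBG
BBBBWWWW
BBBBBBBB
After op 3 paint(0,1,G):
BGBBBBBB
BBBBBBBB
BBBBBBBB
BBBBBBBG
BBBBWWWW
BBBBBBBB
After op 4 fill(2,2,R) [42 cells changed]:
RGRRRRRR
RRRRRRRR
RRRRRRRR
RRRRRRRG
RRRRWWWW
RRRRRRRR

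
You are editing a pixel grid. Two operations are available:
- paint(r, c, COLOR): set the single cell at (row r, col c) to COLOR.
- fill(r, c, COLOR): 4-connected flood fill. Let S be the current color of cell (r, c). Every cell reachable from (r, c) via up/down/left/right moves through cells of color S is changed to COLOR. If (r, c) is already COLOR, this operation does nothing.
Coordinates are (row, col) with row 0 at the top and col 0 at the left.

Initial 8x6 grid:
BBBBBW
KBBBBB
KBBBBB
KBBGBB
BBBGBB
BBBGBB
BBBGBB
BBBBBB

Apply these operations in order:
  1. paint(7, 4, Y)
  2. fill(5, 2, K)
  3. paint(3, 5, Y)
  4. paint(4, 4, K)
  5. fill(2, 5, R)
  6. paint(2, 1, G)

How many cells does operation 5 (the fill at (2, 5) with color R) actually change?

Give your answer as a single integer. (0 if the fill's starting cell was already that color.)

Answer: 41

Derivation:
After op 1 paint(7,4,Y):
BBBBBW
KBBBBB
KBBBBB
KBBGBB
BBBGBB
BBBGBB
BBBGBB
BBBBYB
After op 2 fill(5,2,K) [39 cells changed]:
KKKKKW
KKKKKK
KKKKKK
KKKGKK
KKKGKK
KKKGKK
KKKGKK
KKKKYK
After op 3 paint(3,5,Y):
KKKKKW
KKKKKK
KKKKKK
KKKGKY
KKKGKK
KKKGKK
KKKGKK
KKKKYK
After op 4 paint(4,4,K):
KKKKKW
KKKKKK
KKKKKK
KKKGKY
KKKGKK
KKKGKK
KKKGKK
KKKKYK
After op 5 fill(2,5,R) [41 cells changed]:
RRRRRW
RRRRRR
RRRRRR
RRRGRY
RRRGRR
RRRGRR
RRRGRR
RRRRYR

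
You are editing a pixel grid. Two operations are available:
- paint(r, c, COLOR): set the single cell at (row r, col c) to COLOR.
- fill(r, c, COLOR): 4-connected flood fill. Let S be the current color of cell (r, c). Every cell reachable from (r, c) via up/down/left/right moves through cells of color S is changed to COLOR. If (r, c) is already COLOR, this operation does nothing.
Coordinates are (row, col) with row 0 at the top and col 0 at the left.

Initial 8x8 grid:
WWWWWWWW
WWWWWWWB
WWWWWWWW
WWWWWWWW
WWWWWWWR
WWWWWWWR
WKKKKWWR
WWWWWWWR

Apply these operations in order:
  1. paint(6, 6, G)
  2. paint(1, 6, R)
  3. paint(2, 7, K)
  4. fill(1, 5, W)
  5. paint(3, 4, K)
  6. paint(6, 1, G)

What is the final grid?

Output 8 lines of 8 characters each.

After op 1 paint(6,6,G):
WWWWWWWW
WWWWWWWB
WWWWWWWW
WWWWWWWW
WWWWWWWR
WWWWWWWR
WKKKKWGR
WWWWWWWR
After op 2 paint(1,6,R):
WWWWWWWW
WWWWWWRB
WWWWWWWW
WWWWWWWW
WWWWWWWR
WWWWWWWR
WKKKKWGR
WWWWWWWR
After op 3 paint(2,7,K):
WWWWWWWW
WWWWWWRB
WWWWWWWK
WWWWWWWW
WWWWWWWR
WWWWWWWR
WKKKKWGR
WWWWWWWR
After op 4 fill(1,5,W) [0 cells changed]:
WWWWWWWW
WWWWWWRB
WWWWWWWK
WWWWWWWW
WWWWWWWR
WWWWWWWR
WKKKKWGR
WWWWWWWR
After op 5 paint(3,4,K):
WWWWWWWW
WWWWWWRB
WWWWWWWK
WWWWKWWW
WWWWWWWR
WWWWWWWR
WKKKKWGR
WWWWWWWR
After op 6 paint(6,1,G):
WWWWWWWW
WWWWWWRB
WWWWWWWK
WWWWKWWW
WWWWWWWR
WWWWWWWR
WGKKKWGR
WWWWWWWR

Answer: WWWWWWWW
WWWWWWRB
WWWWWWWK
WWWWKWWW
WWWWWWWR
WWWWWWWR
WGKKKWGR
WWWWWWWR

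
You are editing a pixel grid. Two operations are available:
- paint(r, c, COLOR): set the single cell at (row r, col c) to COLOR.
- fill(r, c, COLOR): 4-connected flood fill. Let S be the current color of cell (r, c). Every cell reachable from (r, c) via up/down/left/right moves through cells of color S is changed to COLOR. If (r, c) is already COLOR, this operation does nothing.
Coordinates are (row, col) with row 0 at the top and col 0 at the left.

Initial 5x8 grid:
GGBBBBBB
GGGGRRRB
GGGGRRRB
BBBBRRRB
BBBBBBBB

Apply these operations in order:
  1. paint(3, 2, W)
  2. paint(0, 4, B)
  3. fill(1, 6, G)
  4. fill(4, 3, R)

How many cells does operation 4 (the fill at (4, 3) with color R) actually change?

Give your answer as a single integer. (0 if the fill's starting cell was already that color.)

After op 1 paint(3,2,W):
GGBBBBBB
GGGGRRRB
GGGGRRRB
BBWBRRRB
BBBBBBBB
After op 2 paint(0,4,B):
GGBBBBBB
GGGGRRRB
GGGGRRRB
BBWBRRRB
BBBBBBBB
After op 3 fill(1,6,G) [9 cells changed]:
GGBBBBBB
GGGGGGGB
GGGGGGGB
BBWBGGGB
BBBBBBBB
After op 4 fill(4,3,R) [20 cells changed]:
GGRRRRRR
GGGGGGGR
GGGGGGGR
RRWRGGGR
RRRRRRRR

Answer: 20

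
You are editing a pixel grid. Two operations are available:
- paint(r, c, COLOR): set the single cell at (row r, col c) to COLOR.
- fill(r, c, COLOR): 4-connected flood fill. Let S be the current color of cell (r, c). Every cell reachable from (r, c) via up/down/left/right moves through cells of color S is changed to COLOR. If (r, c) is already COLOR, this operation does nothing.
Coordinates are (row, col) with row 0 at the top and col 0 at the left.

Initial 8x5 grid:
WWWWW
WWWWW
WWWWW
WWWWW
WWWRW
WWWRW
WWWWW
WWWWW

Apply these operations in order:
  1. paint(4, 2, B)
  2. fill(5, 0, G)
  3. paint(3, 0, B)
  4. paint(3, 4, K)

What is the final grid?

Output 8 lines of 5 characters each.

After op 1 paint(4,2,B):
WWWWW
WWWWW
WWWWW
WWWWW
WWBRW
WWWRW
WWWWW
WWWWW
After op 2 fill(5,0,G) [37 cells changed]:
GGGGG
GGGGG
GGGGG
GGGGG
GGBRG
GGGRG
GGGGG
GGGGG
After op 3 paint(3,0,B):
GGGGG
GGGGG
GGGGG
BGGGG
GGBRG
GGGRG
GGGGG
GGGGG
After op 4 paint(3,4,K):
GGGGG
GGGGG
GGGGG
BGGGK
GGBRG
GGGRG
GGGGG
GGGGG

Answer: GGGGG
GGGGG
GGGGG
BGGGK
GGBRG
GGGRG
GGGGG
GGGGG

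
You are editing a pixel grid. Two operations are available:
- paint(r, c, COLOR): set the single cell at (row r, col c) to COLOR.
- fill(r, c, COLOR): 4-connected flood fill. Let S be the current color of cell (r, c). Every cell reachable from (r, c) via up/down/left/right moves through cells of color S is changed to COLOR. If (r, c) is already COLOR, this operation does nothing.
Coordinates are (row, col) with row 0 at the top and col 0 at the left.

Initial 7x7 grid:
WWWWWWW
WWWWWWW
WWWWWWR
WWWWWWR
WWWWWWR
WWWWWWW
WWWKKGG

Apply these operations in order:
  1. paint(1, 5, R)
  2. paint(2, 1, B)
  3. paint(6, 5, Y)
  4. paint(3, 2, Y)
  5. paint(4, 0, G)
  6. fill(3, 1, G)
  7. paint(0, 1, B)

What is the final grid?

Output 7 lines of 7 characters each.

Answer: GBGGGGG
GGGGGRG
GBGGGGR
GGYGGGR
GGGGGGR
GGGGGGG
GGGKKYG

Derivation:
After op 1 paint(1,5,R):
WWWWWWW
WWWWWRW
WWWWWWR
WWWWWWR
WWWWWWR
WWWWWWW
WWWKKGG
After op 2 paint(2,1,B):
WWWWWWW
WWWWWRW
WBWWWWR
WWWWWWR
WWWWWWR
WWWWWWW
WWWKKGG
After op 3 paint(6,5,Y):
WWWWWWW
WWWWWRW
WBWWWWR
WWWWWWR
WWWWWWR
WWWWWWW
WWWKKYG
After op 4 paint(3,2,Y):
WWWWWWW
WWWWWRW
WBWWWWR
WWYWWWR
WWWWWWR
WWWWWWW
WWWKKYG
After op 5 paint(4,0,G):
WWWWWWW
WWWWWRW
WBWWWWR
WWYWWWR
GWWWWWR
WWWWWWW
WWWKKYG
After op 6 fill(3,1,G) [38 cells changed]:
GGGGGGG
GGGGGRG
GBGGGGR
GGYGGGR
GGGGGGR
GGGGGGG
GGGKKYG
After op 7 paint(0,1,B):
GBGGGGG
GGGGGRG
GBGGGGR
GGYGGGR
GGGGGGR
GGGGGGG
GGGKKYG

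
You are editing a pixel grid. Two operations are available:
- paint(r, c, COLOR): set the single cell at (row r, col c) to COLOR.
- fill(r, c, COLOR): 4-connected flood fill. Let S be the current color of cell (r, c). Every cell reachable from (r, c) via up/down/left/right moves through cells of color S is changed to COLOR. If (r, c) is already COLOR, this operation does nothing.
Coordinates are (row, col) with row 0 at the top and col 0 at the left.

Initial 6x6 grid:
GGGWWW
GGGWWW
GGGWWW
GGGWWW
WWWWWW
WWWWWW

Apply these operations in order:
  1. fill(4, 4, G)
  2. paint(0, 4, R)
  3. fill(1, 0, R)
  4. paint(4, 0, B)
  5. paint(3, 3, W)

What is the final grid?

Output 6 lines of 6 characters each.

Answer: RRRRRR
RRRRRR
RRRRRR
RRRWRR
BRRRRR
RRRRRR

Derivation:
After op 1 fill(4,4,G) [24 cells changed]:
GGGGGG
GGGGGG
GGGGGG
GGGGGG
GGGGGG
GGGGGG
After op 2 paint(0,4,R):
GGGGRG
GGGGGG
GGGGGG
GGGGGG
GGGGGG
GGGGGG
After op 3 fill(1,0,R) [35 cells changed]:
RRRRRR
RRRRRR
RRRRRR
RRRRRR
RRRRRR
RRRRRR
After op 4 paint(4,0,B):
RRRRRR
RRRRRR
RRRRRR
RRRRRR
BRRRRR
RRRRRR
After op 5 paint(3,3,W):
RRRRRR
RRRRRR
RRRRRR
RRRWRR
BRRRRR
RRRRRR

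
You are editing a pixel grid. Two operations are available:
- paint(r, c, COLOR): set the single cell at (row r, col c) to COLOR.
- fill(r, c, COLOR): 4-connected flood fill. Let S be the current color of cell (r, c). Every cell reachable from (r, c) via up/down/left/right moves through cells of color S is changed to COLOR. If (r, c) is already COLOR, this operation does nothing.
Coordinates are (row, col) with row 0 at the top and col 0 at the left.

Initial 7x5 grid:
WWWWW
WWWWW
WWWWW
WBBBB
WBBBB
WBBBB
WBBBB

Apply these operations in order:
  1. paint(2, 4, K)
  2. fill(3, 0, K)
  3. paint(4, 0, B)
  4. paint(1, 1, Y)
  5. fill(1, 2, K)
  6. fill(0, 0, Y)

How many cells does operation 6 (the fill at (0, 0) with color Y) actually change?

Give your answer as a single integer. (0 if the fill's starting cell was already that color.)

Answer: 15

Derivation:
After op 1 paint(2,4,K):
WWWWW
WWWWW
WWWWK
WBBBB
WBBBB
WBBBB
WBBBB
After op 2 fill(3,0,K) [18 cells changed]:
KKKKK
KKKKK
KKKKK
KBBBB
KBBBB
KBBBB
KBBBB
After op 3 paint(4,0,B):
KKKKK
KKKKK
KKKKK
KBBBB
BBBBB
KBBBB
KBBBB
After op 4 paint(1,1,Y):
KKKKK
KYKKK
KKKKK
KBBBB
BBBBB
KBBBB
KBBBB
After op 5 fill(1,2,K) [0 cells changed]:
KKKKK
KYKKK
KKKKK
KBBBB
BBBBB
KBBBB
KBBBB
After op 6 fill(0,0,Y) [15 cells changed]:
YYYYY
YYYYY
YYYYY
YBBBB
BBBBB
KBBBB
KBBBB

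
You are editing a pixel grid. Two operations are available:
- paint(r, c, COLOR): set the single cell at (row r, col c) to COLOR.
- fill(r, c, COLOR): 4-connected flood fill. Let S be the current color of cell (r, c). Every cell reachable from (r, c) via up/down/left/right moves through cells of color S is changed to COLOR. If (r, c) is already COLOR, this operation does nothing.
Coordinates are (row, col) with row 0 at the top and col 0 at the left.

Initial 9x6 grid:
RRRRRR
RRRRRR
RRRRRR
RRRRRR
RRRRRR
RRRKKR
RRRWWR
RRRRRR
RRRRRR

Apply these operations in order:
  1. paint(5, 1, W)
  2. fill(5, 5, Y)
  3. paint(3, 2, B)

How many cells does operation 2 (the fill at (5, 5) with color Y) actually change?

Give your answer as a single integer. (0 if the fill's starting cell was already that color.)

After op 1 paint(5,1,W):
RRRRRR
RRRRRR
RRRRRR
RRRRRR
RRRRRR
RWRKKR
RRRWWR
RRRRRR
RRRRRR
After op 2 fill(5,5,Y) [49 cells changed]:
YYYYYY
YYYYYY
YYYYYY
YYYYYY
YYYYYY
YWYKKY
YYYWWY
YYYYYY
YYYYYY

Answer: 49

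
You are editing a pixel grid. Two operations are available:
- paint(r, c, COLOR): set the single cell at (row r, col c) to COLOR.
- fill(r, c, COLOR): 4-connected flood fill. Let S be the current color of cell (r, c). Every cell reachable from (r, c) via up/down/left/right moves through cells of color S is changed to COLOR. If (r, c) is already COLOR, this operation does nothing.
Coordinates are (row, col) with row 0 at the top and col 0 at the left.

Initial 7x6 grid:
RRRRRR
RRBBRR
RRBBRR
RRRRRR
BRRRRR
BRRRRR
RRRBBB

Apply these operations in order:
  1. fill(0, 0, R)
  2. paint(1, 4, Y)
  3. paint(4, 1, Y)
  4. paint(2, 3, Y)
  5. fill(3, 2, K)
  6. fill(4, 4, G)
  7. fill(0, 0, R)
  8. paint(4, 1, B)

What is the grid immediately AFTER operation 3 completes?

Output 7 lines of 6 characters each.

Answer: RRRRRR
RRBBYR
RRBBRR
RRRRRR
BYRRRR
BRRRRR
RRRBBB

Derivation:
After op 1 fill(0,0,R) [0 cells changed]:
RRRRRR
RRBBRR
RRBBRR
RRRRRR
BRRRRR
BRRRRR
RRRBBB
After op 2 paint(1,4,Y):
RRRRRR
RRBBYR
RRBBRR
RRRRRR
BRRRRR
BRRRRR
RRRBBB
After op 3 paint(4,1,Y):
RRRRRR
RRBBYR
RRBBRR
RRRRRR
BYRRRR
BRRRRR
RRRBBB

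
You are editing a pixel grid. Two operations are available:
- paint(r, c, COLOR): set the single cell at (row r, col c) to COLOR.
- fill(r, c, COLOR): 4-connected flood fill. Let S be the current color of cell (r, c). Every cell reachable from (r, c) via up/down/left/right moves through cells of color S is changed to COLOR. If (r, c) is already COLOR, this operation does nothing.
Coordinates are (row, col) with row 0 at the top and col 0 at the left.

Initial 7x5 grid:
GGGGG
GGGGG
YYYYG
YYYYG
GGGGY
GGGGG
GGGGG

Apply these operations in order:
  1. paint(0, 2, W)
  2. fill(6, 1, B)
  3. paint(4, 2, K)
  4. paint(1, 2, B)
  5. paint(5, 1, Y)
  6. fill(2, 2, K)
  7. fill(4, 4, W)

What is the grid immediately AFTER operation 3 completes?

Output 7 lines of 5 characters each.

After op 1 paint(0,2,W):
GGWGG
GGGGG
YYYYG
YYYYG
GGGGY
GGGGG
GGGGG
After op 2 fill(6,1,B) [14 cells changed]:
GGWGG
GGGGG
YYYYG
YYYYG
BBBBY
BBBBB
BBBBB
After op 3 paint(4,2,K):
GGWGG
GGGGG
YYYYG
YYYYG
BBKBY
BBBBB
BBBBB

Answer: GGWGG
GGGGG
YYYYG
YYYYG
BBKBY
BBBBB
BBBBB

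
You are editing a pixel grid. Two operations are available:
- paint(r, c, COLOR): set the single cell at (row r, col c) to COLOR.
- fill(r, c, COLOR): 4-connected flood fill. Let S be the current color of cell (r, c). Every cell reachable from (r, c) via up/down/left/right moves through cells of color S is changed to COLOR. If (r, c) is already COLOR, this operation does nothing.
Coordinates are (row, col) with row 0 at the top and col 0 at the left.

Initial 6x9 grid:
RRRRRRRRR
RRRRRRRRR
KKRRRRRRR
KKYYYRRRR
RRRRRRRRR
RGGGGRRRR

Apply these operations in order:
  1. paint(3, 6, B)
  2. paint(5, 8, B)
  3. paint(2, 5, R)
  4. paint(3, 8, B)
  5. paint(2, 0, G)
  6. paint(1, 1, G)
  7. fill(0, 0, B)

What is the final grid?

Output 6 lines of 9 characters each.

Answer: BBBBBBBBB
BGBBBBBBB
GKBBBBBBB
KKYYYBBBB
BBBBBBBBB
BGGGGBBBB

Derivation:
After op 1 paint(3,6,B):
RRRRRRRRR
RRRRRRRRR
KKRRRRRRR
KKYYYRBRR
RRRRRRRRR
RGGGGRRRR
After op 2 paint(5,8,B):
RRRRRRRRR
RRRRRRRRR
KKRRRRRRR
KKYYYRBRR
RRRRRRRRR
RGGGGRRRB
After op 3 paint(2,5,R):
RRRRRRRRR
RRRRRRRRR
KKRRRRRRR
KKYYYRBRR
RRRRRRRRR
RGGGGRRRB
After op 4 paint(3,8,B):
RRRRRRRRR
RRRRRRRRR
KKRRRRRRR
KKYYYRBRB
RRRRRRRRR
RGGGGRRRB
After op 5 paint(2,0,G):
RRRRRRRRR
RRRRRRRRR
GKRRRRRRR
KKYYYRBRB
RRRRRRRRR
RGGGGRRRB
After op 6 paint(1,1,G):
RRRRRRRRR
RGRRRRRRR
GKRRRRRRR
KKYYYRBRB
RRRRRRRRR
RGGGGRRRB
After op 7 fill(0,0,B) [39 cells changed]:
BBBBBBBBB
BGBBBBBBB
GKBBBBBBB
KKYYYBBBB
BBBBBBBBB
BGGGGBBBB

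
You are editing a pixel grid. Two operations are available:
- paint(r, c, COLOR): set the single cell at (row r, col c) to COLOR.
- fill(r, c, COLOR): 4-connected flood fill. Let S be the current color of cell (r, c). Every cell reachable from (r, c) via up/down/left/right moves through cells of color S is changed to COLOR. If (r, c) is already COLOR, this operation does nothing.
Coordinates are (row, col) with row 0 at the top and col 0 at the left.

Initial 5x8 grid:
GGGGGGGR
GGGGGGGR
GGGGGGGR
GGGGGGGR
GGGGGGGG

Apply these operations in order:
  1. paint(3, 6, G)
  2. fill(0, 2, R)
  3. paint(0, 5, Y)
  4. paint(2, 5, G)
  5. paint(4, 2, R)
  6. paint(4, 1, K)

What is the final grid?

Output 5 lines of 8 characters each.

After op 1 paint(3,6,G):
GGGGGGGR
GGGGGGGR
GGGGGGGR
GGGGGGGR
GGGGGGGG
After op 2 fill(0,2,R) [36 cells changed]:
RRRRRRRR
RRRRRRRR
RRRRRRRR
RRRRRRRR
RRRRRRRR
After op 3 paint(0,5,Y):
RRRRRYRR
RRRRRRRR
RRRRRRRR
RRRRRRRR
RRRRRRRR
After op 4 paint(2,5,G):
RRRRRYRR
RRRRRRRR
RRRRRGRR
RRRRRRRR
RRRRRRRR
After op 5 paint(4,2,R):
RRRRRYRR
RRRRRRRR
RRRRRGRR
RRRRRRRR
RRRRRRRR
After op 6 paint(4,1,K):
RRRRRYRR
RRRRRRRR
RRRRRGRR
RRRRRRRR
RKRRRRRR

Answer: RRRRRYRR
RRRRRRRR
RRRRRGRR
RRRRRRRR
RKRRRRRR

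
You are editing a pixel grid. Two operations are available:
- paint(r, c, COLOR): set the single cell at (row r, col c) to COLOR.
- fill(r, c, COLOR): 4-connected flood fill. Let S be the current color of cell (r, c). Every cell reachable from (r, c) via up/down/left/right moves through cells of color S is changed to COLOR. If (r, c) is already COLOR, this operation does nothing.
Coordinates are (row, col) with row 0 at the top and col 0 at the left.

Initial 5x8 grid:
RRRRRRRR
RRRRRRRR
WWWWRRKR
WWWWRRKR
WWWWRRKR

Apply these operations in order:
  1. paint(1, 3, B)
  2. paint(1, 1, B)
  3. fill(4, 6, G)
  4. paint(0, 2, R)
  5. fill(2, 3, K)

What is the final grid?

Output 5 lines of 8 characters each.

After op 1 paint(1,3,B):
RRRRRRRR
RRRBRRRR
WWWWRRKR
WWWWRRKR
WWWWRRKR
After op 2 paint(1,1,B):
RRRRRRRR
RBRBRRRR
WWWWRRKR
WWWWRRKR
WWWWRRKR
After op 3 fill(4,6,G) [3 cells changed]:
RRRRRRRR
RBRBRRRR
WWWWRRGR
WWWWRRGR
WWWWRRGR
After op 4 paint(0,2,R):
RRRRRRRR
RBRBRRRR
WWWWRRGR
WWWWRRGR
WWWWRRGR
After op 5 fill(2,3,K) [12 cells changed]:
RRRRRRRR
RBRBRRRR
KKKKRRGR
KKKKRRGR
KKKKRRGR

Answer: RRRRRRRR
RBRBRRRR
KKKKRRGR
KKKKRRGR
KKKKRRGR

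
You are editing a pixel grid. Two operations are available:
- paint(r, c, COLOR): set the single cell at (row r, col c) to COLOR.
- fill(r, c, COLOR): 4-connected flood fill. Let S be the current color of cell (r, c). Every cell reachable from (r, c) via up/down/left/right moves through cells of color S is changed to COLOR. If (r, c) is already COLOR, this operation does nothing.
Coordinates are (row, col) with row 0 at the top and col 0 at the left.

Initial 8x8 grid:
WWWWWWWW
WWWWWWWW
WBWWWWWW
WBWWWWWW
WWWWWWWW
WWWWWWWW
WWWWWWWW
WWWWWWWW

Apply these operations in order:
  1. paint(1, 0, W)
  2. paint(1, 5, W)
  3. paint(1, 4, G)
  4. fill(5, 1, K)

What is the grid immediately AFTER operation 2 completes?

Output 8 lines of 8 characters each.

After op 1 paint(1,0,W):
WWWWWWWW
WWWWWWWW
WBWWWWWW
WBWWWWWW
WWWWWWWW
WWWWWWWW
WWWWWWWW
WWWWWWWW
After op 2 paint(1,5,W):
WWWWWWWW
WWWWWWWW
WBWWWWWW
WBWWWWWW
WWWWWWWW
WWWWWWWW
WWWWWWWW
WWWWWWWW

Answer: WWWWWWWW
WWWWWWWW
WBWWWWWW
WBWWWWWW
WWWWWWWW
WWWWWWWW
WWWWWWWW
WWWWWWWW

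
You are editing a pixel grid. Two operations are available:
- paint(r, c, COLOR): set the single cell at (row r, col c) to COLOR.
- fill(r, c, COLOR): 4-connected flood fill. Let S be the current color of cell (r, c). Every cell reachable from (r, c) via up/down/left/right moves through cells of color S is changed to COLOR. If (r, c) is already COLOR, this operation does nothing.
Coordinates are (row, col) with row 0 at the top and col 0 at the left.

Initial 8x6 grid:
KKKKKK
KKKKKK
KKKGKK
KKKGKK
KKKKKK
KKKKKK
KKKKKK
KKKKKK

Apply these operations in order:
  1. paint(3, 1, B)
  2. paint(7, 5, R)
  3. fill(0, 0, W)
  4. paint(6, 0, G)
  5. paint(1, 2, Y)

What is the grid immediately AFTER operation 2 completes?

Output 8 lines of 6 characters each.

After op 1 paint(3,1,B):
KKKKKK
KKKKKK
KKKGKK
KBKGKK
KKKKKK
KKKKKK
KKKKKK
KKKKKK
After op 2 paint(7,5,R):
KKKKKK
KKKKKK
KKKGKK
KBKGKK
KKKKKK
KKKKKK
KKKKKK
KKKKKR

Answer: KKKKKK
KKKKKK
KKKGKK
KBKGKK
KKKKKK
KKKKKK
KKKKKK
KKKKKR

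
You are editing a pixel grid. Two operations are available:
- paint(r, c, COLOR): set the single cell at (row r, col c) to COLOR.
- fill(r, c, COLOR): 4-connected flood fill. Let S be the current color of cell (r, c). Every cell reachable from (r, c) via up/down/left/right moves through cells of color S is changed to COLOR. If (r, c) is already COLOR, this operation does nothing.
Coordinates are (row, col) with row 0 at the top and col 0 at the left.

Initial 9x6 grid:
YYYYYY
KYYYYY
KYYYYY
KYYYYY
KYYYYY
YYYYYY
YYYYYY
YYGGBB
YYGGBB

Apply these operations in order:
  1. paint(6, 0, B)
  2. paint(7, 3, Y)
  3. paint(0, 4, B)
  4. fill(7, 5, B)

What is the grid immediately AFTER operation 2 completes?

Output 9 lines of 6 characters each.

Answer: YYYYYY
KYYYYY
KYYYYY
KYYYYY
KYYYYY
YYYYYY
BYYYYY
YYGYBB
YYGGBB

Derivation:
After op 1 paint(6,0,B):
YYYYYY
KYYYYY
KYYYYY
KYYYYY
KYYYYY
YYYYYY
BYYYYY
YYGGBB
YYGGBB
After op 2 paint(7,3,Y):
YYYYYY
KYYYYY
KYYYYY
KYYYYY
KYYYYY
YYYYYY
BYYYYY
YYGYBB
YYGGBB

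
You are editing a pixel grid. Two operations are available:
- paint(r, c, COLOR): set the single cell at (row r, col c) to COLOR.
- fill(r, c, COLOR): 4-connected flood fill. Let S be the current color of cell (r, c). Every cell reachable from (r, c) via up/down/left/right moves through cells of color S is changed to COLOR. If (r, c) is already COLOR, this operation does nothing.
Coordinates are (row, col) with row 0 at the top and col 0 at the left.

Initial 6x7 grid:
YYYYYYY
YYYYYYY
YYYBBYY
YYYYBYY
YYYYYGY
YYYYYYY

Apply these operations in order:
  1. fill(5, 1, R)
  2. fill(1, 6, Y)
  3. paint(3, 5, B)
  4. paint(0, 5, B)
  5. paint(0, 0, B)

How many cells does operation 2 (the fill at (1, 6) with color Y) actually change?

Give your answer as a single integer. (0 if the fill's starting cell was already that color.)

Answer: 38

Derivation:
After op 1 fill(5,1,R) [38 cells changed]:
RRRRRRR
RRRRRRR
RRRBBRR
RRRRBRR
RRRRRGR
RRRRRRR
After op 2 fill(1,6,Y) [38 cells changed]:
YYYYYYY
YYYYYYY
YYYBBYY
YYYYBYY
YYYYYGY
YYYYYYY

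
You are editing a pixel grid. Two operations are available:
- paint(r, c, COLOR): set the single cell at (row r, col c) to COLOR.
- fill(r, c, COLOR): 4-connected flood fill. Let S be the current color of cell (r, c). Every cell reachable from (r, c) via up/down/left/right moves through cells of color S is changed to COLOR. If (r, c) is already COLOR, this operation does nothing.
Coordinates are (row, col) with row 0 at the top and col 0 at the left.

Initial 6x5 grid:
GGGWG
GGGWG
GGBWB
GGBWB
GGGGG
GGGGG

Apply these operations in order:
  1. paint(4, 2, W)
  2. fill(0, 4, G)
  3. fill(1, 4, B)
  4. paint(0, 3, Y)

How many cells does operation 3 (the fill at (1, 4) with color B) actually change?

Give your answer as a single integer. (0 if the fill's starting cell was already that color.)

After op 1 paint(4,2,W):
GGGWG
GGGWG
GGBWB
GGBWB
GGWGG
GGGGG
After op 2 fill(0,4,G) [0 cells changed]:
GGGWG
GGGWG
GGBWB
GGBWB
GGWGG
GGGGG
After op 3 fill(1,4,B) [2 cells changed]:
GGGWB
GGGWB
GGBWB
GGBWB
GGWGG
GGGGG

Answer: 2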